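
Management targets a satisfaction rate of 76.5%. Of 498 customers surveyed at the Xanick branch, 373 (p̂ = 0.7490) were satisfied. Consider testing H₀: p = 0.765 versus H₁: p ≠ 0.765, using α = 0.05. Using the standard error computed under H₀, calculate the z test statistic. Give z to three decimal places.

p̂ = 373/498 = 0.74900.
Standard error under H₀: √(0.765×0.235/498) = 0.01900.
z = (0.74900 − 0.765)/0.01900 = -0.01600/0.01900 = -0.842.
p-value = 2·P(Z > 0.842) ≈ 0.3996, so at α = 0.05 we fail to reject H₀.

z = -0.842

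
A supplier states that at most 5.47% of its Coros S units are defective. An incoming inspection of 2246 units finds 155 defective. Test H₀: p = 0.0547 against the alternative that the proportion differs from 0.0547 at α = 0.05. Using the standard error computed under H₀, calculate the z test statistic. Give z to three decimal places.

z = 2.983

p̂ = 155/2246 ≈ 0.069012.
Standard error under H₀: √(0.0547×0.9453/2246) = 0.004798.
z = (0.069012 − 0.0547)/0.004798 = 0.014312/0.004798 = 2.983.
Two-sided p-value ≈ 2·Φ(−2.983) = 0.0029, so at α = 0.05 we reject H₀.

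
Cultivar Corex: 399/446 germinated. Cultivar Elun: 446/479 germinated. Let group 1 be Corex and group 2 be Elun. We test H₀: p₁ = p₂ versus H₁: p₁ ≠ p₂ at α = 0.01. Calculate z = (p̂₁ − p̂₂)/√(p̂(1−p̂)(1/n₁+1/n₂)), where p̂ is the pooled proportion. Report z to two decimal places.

z = -1.97

p̂₁ = 399/446 = 0.8946, p̂₂ = 446/479 = 0.9311.
Pooled p̂ = (399+446)/(446+479) = 845/925 = 0.9135.
SE = √(p̂(1−p̂)(1/n₁+1/n₂)) = √(0.9135·0.0865·0.00432984) = √(0.000342085) = 0.0185.
z = (0.8946 − 0.9311)/0.0185 = -0.0365/0.0185 = -1.97.
Two-sided p-value ≈ 2·Φ(−1.973) = 0.0485, so at α = 0.01 we fail to reject H₀.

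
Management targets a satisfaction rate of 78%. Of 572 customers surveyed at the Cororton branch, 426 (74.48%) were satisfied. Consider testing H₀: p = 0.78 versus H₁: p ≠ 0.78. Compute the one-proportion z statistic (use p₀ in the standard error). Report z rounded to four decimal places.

p̂ = 426/572 = 0.7447552.
Standard error under H₀: √(0.78×0.22/572) = 0.0173205.
z = (0.7447552 − 0.78)/0.0173205 = -0.0352448/0.0173205 = -2.0349.

z = -2.0349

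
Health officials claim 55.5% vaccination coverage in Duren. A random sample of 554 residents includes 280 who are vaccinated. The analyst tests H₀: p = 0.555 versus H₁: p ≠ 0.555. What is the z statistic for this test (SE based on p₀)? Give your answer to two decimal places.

z = -2.35

p̂ = 280/554 ≈ 0.5054.
Standard error under H₀: √(0.555×0.445/554) = 0.0211.
z = (0.5054 − 0.555)/0.0211 = -0.0496/0.0211 = -2.35.
p-value = 2·P(Z > 2.348) ≈ 0.0189.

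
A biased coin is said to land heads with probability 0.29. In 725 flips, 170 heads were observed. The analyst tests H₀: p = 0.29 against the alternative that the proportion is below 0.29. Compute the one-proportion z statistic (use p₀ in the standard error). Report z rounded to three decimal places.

z = -3.294

p̂ = 170/725 ≈ 0.234483.
Standard error under H₀: √(0.29×0.71/725) = 0.016852.
z = (0.234483 − 0.29)/0.016852 = -0.055517/0.016852 = -3.294.
p-value = P(Z < -3.294) ≈ 0.0005.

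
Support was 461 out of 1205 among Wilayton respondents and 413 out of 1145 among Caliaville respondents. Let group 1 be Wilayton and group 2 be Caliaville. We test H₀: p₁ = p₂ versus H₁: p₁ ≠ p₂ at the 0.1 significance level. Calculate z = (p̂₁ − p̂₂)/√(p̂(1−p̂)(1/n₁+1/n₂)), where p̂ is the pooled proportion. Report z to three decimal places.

p̂₁ = 461/1205 ≈ 0.382573, p̂₂ = 413/1145 ≈ 0.360699.
Pooled p̂ = (461+413)/(1205+1145) = 874/2350 = 0.371915.
SE = √(0.233594 × 0.00170324) = 0.019947.
z = (0.382573 − 0.360699)/0.019947 = 0.021874/0.019947 = 1.097.
p-value = 2·P(Z > 1.097) ≈ 0.2728. With α = 0.1, fail to reject H₀.

z = 1.097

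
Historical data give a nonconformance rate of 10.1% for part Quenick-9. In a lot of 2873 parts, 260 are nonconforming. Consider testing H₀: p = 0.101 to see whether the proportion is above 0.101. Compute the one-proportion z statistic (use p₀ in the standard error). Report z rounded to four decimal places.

p̂ = 260/2873 = 0.0904977.
SE = √(p₀(1−p₀)/n) = √(0.090799/2873) = 0.0056218.
z = (0.0904977 − 0.101)/0.0056218 = -0.0105023/0.0056218 = -1.8681.

z = -1.8681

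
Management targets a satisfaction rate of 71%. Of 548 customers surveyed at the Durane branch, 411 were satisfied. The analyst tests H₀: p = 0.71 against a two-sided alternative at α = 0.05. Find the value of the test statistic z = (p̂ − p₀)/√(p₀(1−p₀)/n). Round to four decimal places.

p̂ = 411/548 = 0.750000.
SE = √(p₀(1−p₀)/n) = √(0.2059/548) = 0.019384.
z = (0.750000 − 0.71)/0.019384 = 0.040000/0.019384 = 2.0636.
Two-sided p-value ≈ 2·Φ(−2.064) = 0.0391. With α = 0.05, reject H₀.

z = 2.0636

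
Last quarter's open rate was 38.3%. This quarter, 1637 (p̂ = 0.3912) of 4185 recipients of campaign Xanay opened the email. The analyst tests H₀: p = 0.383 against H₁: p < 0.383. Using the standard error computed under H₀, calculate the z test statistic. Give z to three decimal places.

z = 1.086

p̂ = 1637/4185 ≈ 0.391159.
SE = √(p₀(1−p₀)/n) = √(0.23631/4185) = 0.007514.
z = (0.391159 − 0.383)/0.007514 = 0.008159/0.007514 = 1.086.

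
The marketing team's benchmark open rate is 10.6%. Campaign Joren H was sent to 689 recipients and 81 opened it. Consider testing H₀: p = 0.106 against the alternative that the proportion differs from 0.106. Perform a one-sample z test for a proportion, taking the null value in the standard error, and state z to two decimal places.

p̂ = 81/689 = 0.1176.
Standard error under H₀: √(0.106×0.894/689) = 0.0117.
z = (0.1176 − 0.106)/0.0117 = 0.0116/0.0117 = 0.99.
Two-sided p-value ≈ 2·Φ(−0.986) = 0.3242.

z = 0.99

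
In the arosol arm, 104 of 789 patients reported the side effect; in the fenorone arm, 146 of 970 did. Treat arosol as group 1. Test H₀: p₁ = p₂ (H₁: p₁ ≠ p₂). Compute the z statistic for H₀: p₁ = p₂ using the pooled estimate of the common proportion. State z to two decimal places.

z = -1.12

p̂₁ = 104/789 ≈ 0.1318, p̂₂ = 146/970 ≈ 0.1505.
Pooled p̂ = (104+146)/(789+970) = 250/1759 = 0.1421.
SE = √(0.121926 × 0.00229835) = 0.0167.
z = (0.1318 − 0.1505)/0.0167 = -0.0187/0.0167 = -1.12.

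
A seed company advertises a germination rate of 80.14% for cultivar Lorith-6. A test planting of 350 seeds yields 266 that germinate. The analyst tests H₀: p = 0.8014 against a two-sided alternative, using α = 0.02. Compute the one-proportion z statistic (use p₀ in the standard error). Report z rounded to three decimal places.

z = -1.941

p̂ = 266/350 ≈ 0.760000.
Under H₀, SE = √(0.8014·0.1986/350) = √(0.000454737) = 0.021325.
z = (0.760000 − 0.8014)/0.021325 = -0.041400/0.021325 = -1.941.
p-value = 2·P(Z > 1.941) ≈ 0.0522. With α = 0.02, fail to reject H₀.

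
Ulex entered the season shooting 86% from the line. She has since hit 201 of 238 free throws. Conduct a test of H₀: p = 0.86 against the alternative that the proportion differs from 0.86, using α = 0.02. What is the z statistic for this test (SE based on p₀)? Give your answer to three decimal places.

p̂ = 201/238 = 0.84454.
Standard error under H₀: √(0.86×0.14/238) = 0.02249.
z = (0.84454 − 0.86)/0.02249 = -0.01546/0.02249 = -0.687.
Two-sided p-value ≈ 2·Φ(−0.687) = 0.4918, so at α = 0.02 we fail to reject H₀.

z = -0.687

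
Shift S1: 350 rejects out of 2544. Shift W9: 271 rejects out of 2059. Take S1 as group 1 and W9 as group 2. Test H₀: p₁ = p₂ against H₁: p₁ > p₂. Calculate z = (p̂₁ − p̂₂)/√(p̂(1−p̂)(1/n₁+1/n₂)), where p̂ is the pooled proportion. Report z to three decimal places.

z = 0.589

p̂₁ = 350/2544 ≈ 0.137579, p̂₂ = 271/2059 ≈ 0.131617.
Pooled p̂ = (350+271)/(2544+2059) = 621/4603 = 0.134912.
SE = √(p̂(1−p̂)(1/n₁+1/n₂)) = √(0.134912·0.865088·0.000878754) = √(0.00010256) = 0.010127.
z = (0.137579 − 0.131617)/0.010127 = 0.005962/0.010127 = 0.589.
p-value = P(Z > 0.589) ≈ 0.2780.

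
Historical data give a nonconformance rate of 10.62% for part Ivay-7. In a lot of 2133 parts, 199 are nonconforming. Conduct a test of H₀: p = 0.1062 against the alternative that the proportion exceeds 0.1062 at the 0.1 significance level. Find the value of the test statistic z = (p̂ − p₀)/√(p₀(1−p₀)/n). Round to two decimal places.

z = -1.93

p̂ = 199/2133 = 0.0933.
SE = √(p₀(1−p₀)/n) = √(0.094922/2133) = 0.0067.
z = (0.0933 − 0.1062)/0.0067 = -0.0129/0.0067 = -1.93.
p-value = P(Z > -1.934) ≈ 0.9735. With α = 0.1, fail to reject H₀.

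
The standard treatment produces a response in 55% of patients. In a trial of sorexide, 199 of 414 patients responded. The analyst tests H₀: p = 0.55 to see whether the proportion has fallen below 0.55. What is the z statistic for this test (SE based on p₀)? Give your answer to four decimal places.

z = -2.8353

p̂ = 199/414 = 0.480676.
SE = √(p₀(1−p₀)/n) = √(0.2475/414) = 0.024450.
z = (0.480676 − 0.55)/0.024450 = -0.069324/0.024450 = -2.8353.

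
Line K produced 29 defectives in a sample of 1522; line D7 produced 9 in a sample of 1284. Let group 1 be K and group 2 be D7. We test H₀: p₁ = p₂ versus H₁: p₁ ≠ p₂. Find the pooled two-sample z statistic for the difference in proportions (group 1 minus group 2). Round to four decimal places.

p̂₁ = 29/1522 = 0.0190539, p̂₂ = 9/1284 = 0.0070093.
Pooled p̂ = (29+9)/(1522+1284) = 38/2806 = 0.0135424.
SE = √(0.013359 × 0.00143585) = 0.0043797.
z = (0.0190539 − 0.0070093)/0.0043797 = 0.0120446/0.0043797 = 2.7501.
p-value = 2·P(Z > 2.750) ≈ 0.0060.

z = 2.7501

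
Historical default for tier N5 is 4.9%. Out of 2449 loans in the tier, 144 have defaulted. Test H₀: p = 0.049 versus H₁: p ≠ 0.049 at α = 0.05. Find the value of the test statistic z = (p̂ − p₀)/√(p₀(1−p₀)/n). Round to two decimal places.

z = 2.25

p̂ = 144/2449 = 0.05880.
SE = √(p₀(1−p₀)/n) = √(0.046599/2449) = 0.00436.
z = (0.05880 − 0.049)/0.00436 = 0.00980/0.00436 = 2.25.
Two-sided p-value ≈ 2·Φ(−2.247) = 0.0247; since p < α = 0.05, reject H₀.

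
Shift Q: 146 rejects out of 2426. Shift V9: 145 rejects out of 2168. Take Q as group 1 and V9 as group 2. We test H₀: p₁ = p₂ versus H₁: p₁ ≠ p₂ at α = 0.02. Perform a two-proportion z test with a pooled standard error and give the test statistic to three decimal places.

p̂₁ = 146/2426 ≈ 0.06018, p̂₂ = 145/2168 ≈ 0.06688.
Pooled p̂ = (146+145)/(2426+2168) = 291/4594 = 0.06334.
SE = √(p̂(1−p̂)(1/n₁+1/n₂)) = √(0.06334·0.93666·0.000873456) = √(5.18231e-05) = 0.00720.
z = (0.06018 − 0.06688)/0.00720 = -0.00670/0.00720 = -0.931.
Two-sided p-value ≈ 2·Φ(−0.931) = 0.3520. With α = 0.02, fail to reject H₀.

z = -0.931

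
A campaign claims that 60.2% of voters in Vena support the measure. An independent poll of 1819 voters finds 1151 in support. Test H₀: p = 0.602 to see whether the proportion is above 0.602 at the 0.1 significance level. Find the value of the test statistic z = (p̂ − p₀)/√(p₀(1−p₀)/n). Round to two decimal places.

p̂ = 1151/1819 = 0.6328.
Standard error under H₀: √(0.602×0.398/1819) = 0.0115.
z = (0.6328 − 0.602)/0.0115 = 0.0308/0.0115 = 2.68.
p-value = P(Z > 2.681) ≈ 0.0037. With α = 0.1, reject H₀.

z = 2.68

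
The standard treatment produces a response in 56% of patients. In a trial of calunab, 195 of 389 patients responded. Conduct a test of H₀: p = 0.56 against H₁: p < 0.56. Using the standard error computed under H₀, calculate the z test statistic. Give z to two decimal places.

p̂ = 195/389 = 0.5013.
SE = √(p₀(1−p₀)/n) = √(0.2464/389) = 0.0252.
z = (0.5013 − 0.56)/0.0252 = -0.0587/0.0252 = -2.33.
p-value = P(Z < -2.333) ≈ 0.0098.

z = -2.33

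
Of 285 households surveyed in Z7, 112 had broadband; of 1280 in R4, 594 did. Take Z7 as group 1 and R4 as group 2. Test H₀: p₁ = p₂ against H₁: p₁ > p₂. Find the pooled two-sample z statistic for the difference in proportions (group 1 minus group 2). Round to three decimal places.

z = -2.181

p̂₁ = 112/285 ≈ 0.39298, p̂₂ = 594/1280 ≈ 0.46406.
Pooled p̂ = (112+594)/(285+1280) = 706/1565 = 0.45112.
SE = √(p̂(1−p̂)(1/n₁+1/n₂)) = √(0.45112·0.54888·0.00429002) = √(0.00106225) = 0.03259.
z = (0.39298 − 0.46406)/0.03259 = -0.07108/0.03259 = -2.181.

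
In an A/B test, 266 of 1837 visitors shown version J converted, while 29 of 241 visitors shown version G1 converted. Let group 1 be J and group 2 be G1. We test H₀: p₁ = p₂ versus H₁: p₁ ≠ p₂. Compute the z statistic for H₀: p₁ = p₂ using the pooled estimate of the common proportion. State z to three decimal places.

z = 1.023

p̂₁ = 266/1837 ≈ 0.14480, p̂₂ = 29/241 ≈ 0.12033.
Pooled p̂ = (266+29)/(1837+241) = 295/2078 = 0.14196.
SE = √(p̂(1−p̂)(1/n₁+1/n₂)) = √(0.14196·0.85804·0.00469374) = √(0.000571744) = 0.02391.
z = (0.14480 − 0.12033)/0.02391 = 0.02447/0.02391 = 1.023.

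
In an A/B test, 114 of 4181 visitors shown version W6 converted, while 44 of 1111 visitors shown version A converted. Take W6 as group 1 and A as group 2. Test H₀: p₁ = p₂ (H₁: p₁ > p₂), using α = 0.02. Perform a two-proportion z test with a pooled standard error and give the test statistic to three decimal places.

z = -2.148

p̂₁ = 114/4181 = 0.02727, p̂₂ = 44/1111 = 0.03960.
Pooled p̂ = (114+44)/(4181+1111) = 158/5292 = 0.02986.
SE = √(p̂(1−p̂)(1/n₁+1/n₂)) = √(0.02986·0.97014·0.00113927) = √(3.29989e-05) = 0.00574.
z = (0.02727 − 0.03960)/0.00574 = -0.01233/0.00574 = -2.148.
p-value = P(Z > -2.148) ≈ 0.9841; since p > α = 0.02, fail to reject H₀.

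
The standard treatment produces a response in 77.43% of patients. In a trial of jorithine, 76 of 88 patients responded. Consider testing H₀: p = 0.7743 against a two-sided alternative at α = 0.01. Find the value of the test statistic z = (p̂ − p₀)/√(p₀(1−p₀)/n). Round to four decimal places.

p̂ = 76/88 ≈ 0.863636.
SE = √(p₀(1−p₀)/n) = √(0.17476/88) = 0.044563.
z = (0.863636 − 0.7743)/0.044563 = 0.089336/0.044563 = 2.0047.
p-value = 2·P(Z > 2.005) ≈ 0.0450, so at α = 0.01 we fail to reject H₀.

z = 2.0047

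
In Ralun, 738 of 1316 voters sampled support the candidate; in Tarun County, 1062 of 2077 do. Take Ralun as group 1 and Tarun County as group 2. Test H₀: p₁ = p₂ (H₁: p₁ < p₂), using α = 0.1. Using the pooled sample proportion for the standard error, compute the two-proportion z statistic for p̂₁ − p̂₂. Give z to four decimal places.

p̂₁ = 738/1316 = 0.5607903, p̂₂ = 1062/2077 = 0.5113144.
Pooled p̂ = (738+1062)/(1316+2077) = 1800/3393 = 0.5305040.
SE = √(0.24907 × 0.00124134) = 0.0175835.
z = (0.5607903 − 0.5113144)/0.0175835 = 0.0494759/0.0175835 = 2.8138.
p-value = P(Z < 2.814) ≈ 0.9976, so at α = 0.1 we fail to reject H₀.

z = 2.8138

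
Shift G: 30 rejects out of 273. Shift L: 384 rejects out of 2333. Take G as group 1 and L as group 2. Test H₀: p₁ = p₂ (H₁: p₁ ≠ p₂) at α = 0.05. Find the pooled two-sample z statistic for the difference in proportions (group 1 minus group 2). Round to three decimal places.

z = -2.340

p̂₁ = 30/273 = 0.10989, p̂₂ = 384/2333 = 0.16459.
Pooled p̂ = (30+384)/(273+2333) = 414/2606 = 0.15886.
SE = √(0.133626 × 0.00409164) = 0.02338.
z = (0.10989 − 0.16459)/0.02338 = -0.05470/0.02338 = -2.340.
Two-sided p-value ≈ 2·Φ(−2.340) = 0.0193. With α = 0.05, reject H₀.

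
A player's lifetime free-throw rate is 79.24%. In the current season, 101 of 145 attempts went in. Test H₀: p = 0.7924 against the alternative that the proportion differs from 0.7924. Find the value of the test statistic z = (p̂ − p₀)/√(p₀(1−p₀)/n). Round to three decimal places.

p̂ = 101/145 = 0.69655.
Under H₀, SE = √(0.7924·0.2076/145) = √(0.0011345) = 0.03368.
z = (0.69655 − 0.7924)/0.03368 = -0.09585/0.03368 = -2.846.
p-value = 2·P(Z > 2.846) ≈ 0.0044.

z = -2.846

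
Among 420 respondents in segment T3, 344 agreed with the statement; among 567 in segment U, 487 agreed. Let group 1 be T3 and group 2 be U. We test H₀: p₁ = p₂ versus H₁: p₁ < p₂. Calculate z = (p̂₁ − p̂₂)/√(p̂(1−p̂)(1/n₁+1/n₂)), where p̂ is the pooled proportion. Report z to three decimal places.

z = -1.697

p̂₁ = 344/420 = 0.819048, p̂₂ = 487/567 = 0.858907.
Pooled p̂ = (344+487)/(420+567) = 831/987 = 0.841945.
SE = √(p̂(1−p̂)(1/n₁+1/n₂)) = √(0.841945·0.158055·0.00414462) = √(0.000551539) = 0.023485.
z = (0.819048 − 0.858907)/0.023485 = -0.039859/0.023485 = -1.697.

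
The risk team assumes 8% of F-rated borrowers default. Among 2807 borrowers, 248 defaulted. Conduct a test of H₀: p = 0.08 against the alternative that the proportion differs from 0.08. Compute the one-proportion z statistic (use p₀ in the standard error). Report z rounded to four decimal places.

p̂ = 248/2807 ≈ 0.0883506.
SE = √(p₀(1−p₀)/n) = √(0.0736/2807) = 0.0051206.
z = (0.0883506 − 0.08)/0.0051206 = 0.0083506/0.0051206 = 1.6308.

z = 1.6308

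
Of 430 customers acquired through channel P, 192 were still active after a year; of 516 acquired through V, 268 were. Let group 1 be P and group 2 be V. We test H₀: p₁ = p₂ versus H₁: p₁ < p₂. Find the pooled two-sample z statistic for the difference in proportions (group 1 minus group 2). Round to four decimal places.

z = -2.2328

p̂₁ = 192/430 = 0.4465116, p̂₂ = 268/516 = 0.5193798.
Pooled p̂ = (192+268)/(430+516) = 460/946 = 0.4862579.
SE = √(0.249811 × 0.00426357) = 0.0326357.
z = (0.4465116 − 0.5193798)/0.0326357 = -0.0728682/0.0326357 = -2.2328.
p-value = P(Z < -2.233) ≈ 0.0128.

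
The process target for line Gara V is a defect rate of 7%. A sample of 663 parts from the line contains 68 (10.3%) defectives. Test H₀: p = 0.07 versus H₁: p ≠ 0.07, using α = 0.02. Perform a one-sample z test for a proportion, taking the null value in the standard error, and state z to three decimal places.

p̂ = 68/663 ≈ 0.10256.
Under H₀, SE = √(0.07·0.93/663) = √(9.819e-05) = 0.00991.
z = (0.10256 − 0.07)/0.00991 = 0.03256/0.00991 = 3.286.
p-value = 2·P(Z > 3.286) ≈ 0.0010. With α = 0.02, reject H₀.

z = 3.286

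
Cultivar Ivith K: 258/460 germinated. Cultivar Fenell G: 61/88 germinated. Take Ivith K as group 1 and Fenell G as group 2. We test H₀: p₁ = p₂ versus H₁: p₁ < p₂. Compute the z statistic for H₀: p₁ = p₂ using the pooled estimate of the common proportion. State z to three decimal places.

z = -2.306

p̂₁ = 258/460 ≈ 0.560870, p̂₂ = 61/88 ≈ 0.693182.
Pooled p̂ = (258+61)/(460+88) = 319/548 = 0.582117.
SE = √(0.243257 × 0.0135375) = 0.057386.
z = (0.560870 − 0.693182)/0.057386 = -0.132312/0.057386 = -2.306.
p-value = P(Z < -2.306) ≈ 0.0106.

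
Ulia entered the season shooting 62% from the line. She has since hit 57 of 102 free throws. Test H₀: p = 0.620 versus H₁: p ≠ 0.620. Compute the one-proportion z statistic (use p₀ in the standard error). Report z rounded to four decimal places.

p̂ = 57/102 ≈ 0.558824.
Standard error under H₀: √(0.62×0.38/102) = 0.048060.
z = (0.558824 − 0.62)/0.048060 = -0.061176/0.048060 = -1.2729.
p-value = 2·P(Z > 1.273) ≈ 0.2031.

z = -1.2729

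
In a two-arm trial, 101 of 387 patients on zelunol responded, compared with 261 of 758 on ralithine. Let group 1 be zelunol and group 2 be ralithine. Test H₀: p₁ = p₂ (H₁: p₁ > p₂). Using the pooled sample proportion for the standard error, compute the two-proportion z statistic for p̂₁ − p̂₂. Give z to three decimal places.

z = -2.869

p̂₁ = 101/387 ≈ 0.26098, p̂₂ = 261/758 ≈ 0.34433.
Pooled p̂ = (101+261)/(387+758) = 362/1145 = 0.31616.
SE = √(0.216202 × 0.00390324) = 0.02905.
z = (0.26098 − 0.34433)/0.02905 = -0.08335/0.02905 = -2.869.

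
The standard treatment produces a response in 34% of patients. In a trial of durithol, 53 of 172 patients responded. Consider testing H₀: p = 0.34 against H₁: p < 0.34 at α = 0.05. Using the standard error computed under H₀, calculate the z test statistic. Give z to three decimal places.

z = -0.882

p̂ = 53/172 ≈ 0.30814.
SE = √(p₀(1−p₀)/n) = √(0.2244/172) = 0.03612.
z = (0.30814 − 0.34)/0.03612 = -0.03186/0.03612 = -0.882.
p-value = P(Z < -0.882) ≈ 0.1889, so at α = 0.05 we fail to reject H₀.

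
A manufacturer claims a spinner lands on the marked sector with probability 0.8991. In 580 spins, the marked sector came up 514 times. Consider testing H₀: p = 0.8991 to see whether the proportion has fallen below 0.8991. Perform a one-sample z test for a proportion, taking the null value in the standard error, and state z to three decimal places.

z = -1.031

p̂ = 514/580 = 0.886207.
Standard error under H₀: √(0.8991×0.1009/580) = 0.012506.
z = (0.886207 − 0.8991)/0.012506 = -0.012893/0.012506 = -1.031.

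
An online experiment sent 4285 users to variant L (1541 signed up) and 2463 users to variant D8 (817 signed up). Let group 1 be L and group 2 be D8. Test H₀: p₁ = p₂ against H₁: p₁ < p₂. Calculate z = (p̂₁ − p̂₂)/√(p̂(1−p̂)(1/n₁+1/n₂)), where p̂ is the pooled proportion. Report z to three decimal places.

p̂₁ = 1541/4285 = 0.359627, p̂₂ = 817/2463 = 0.331709.
Pooled p̂ = (1541+817)/(4285+2463) = 2358/6748 = 0.349437.
SE = √(p̂(1−p̂)(1/n₁+1/n₂)) = √(0.349437·0.650563·0.000639381) = √(0.000145351) = 0.012056.
z = (0.359627 − 0.331709)/0.012056 = 0.027918/0.012056 = 2.316.
p-value = P(Z < 2.316) ≈ 0.9897.

z = 2.316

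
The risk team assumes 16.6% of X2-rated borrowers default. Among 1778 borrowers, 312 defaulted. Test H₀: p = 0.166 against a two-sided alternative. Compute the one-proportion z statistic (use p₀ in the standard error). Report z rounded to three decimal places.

z = 1.074

p̂ = 312/1778 ≈ 0.175478.
SE = √(p₀(1−p₀)/n) = √(0.13844/1778) = 0.008824.
z = (0.175478 − 0.166)/0.008824 = 0.009478/0.008824 = 1.074.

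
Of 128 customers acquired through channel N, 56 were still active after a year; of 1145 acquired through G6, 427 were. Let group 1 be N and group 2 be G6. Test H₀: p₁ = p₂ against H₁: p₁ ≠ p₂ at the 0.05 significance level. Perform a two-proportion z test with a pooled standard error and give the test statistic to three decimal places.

z = 1.428

p̂₁ = 56/128 ≈ 0.43750, p̂₂ = 427/1145 ≈ 0.37293.
Pooled p̂ = (56+427)/(128+1145) = 483/1273 = 0.37942.
SE = √(p̂(1−p̂)(1/n₁+1/n₂)) = √(0.37942·0.62058·0.00868586) = √(0.00204517) = 0.04522.
z = (0.43750 − 0.37293)/0.04522 = 0.06457/0.04522 = 1.428.
Two-sided p-value ≈ 2·Φ(−1.428) = 0.1533. With α = 0.05, fail to reject H₀.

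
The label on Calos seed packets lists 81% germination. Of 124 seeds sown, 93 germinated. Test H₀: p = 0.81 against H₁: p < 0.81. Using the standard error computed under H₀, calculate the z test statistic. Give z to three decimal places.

p̂ = 93/124 ≈ 0.75000.
Standard error under H₀: √(0.81×0.19/124) = 0.03523.
z = (0.75000 − 0.81)/0.03523 = -0.06000/0.03523 = -1.703.
p-value = P(Z < -1.703) ≈ 0.0443.

z = -1.703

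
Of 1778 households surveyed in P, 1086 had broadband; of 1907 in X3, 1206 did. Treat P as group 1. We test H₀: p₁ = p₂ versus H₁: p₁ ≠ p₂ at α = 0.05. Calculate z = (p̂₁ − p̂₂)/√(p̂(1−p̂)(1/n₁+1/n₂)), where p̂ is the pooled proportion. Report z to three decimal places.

z = -1.352

p̂₁ = 1086/1778 = 0.610799, p̂₂ = 1206/1907 = 0.632407.
Pooled p̂ = (1086+1206)/(1778+1907) = 2292/3685 = 0.621981.
SE = √(0.235121 × 0.00108681) = 0.015985.
z = (0.610799 − 0.632407)/0.015985 = -0.021608/0.015985 = -1.352.
p-value = 2·P(Z > 1.352) ≈ 0.1765; since p > α = 0.05, fail to reject H₀.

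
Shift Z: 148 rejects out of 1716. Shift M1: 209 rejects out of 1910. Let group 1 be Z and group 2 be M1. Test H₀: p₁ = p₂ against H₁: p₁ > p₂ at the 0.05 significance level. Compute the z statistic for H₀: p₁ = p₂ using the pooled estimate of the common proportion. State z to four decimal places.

z = -2.3389

p̂₁ = 148/1716 ≈ 0.0862471, p̂₂ = 209/1910 ≈ 0.1094241.
Pooled p̂ = (148+209)/(1716+1910) = 357/3626 = 0.0984556.
SE = √(p̂(1−p̂)(1/n₁+1/n₂)) = √(0.0984556·0.9015444·0.00110631) = √(9.81985e-05) = 0.0099095.
z = (0.0862471 − 0.1094241)/0.0099095 = -0.0231770/0.0099095 = -2.3389.
p-value = P(Z > -2.339) ≈ 0.9903; since p > α = 0.05, fail to reject H₀.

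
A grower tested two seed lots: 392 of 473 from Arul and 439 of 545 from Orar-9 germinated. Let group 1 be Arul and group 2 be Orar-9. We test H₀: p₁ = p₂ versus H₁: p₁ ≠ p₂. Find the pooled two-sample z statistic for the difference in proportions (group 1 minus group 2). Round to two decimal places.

p̂₁ = 392/473 ≈ 0.8288, p̂₂ = 439/545 ≈ 0.8055.
Pooled p̂ = (392+439)/(473+545) = 831/1018 = 0.8163.
SE = √(0.14995 × 0.00394903) = 0.0243.
z = (0.8288 − 0.8055)/0.0243 = 0.0233/0.0243 = 0.96.

z = 0.96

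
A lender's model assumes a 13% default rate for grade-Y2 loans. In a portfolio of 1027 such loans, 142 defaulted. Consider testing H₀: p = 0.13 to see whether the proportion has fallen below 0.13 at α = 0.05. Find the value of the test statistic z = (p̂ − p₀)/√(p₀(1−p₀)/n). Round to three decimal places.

z = 0.788

p̂ = 142/1027 = 0.13827.
Standard error under H₀: √(0.13×0.87/1027) = 0.01049.
z = (0.13827 − 0.13)/0.01049 = 0.00827/0.01049 = 0.788.
p-value = P(Z < 0.788) ≈ 0.7846, so at α = 0.05 we fail to reject H₀.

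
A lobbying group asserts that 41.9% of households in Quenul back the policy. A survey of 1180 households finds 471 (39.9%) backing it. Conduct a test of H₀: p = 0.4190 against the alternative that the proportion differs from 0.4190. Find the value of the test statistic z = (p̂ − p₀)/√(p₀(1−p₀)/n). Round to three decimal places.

z = -1.382

p̂ = 471/1180 ≈ 0.39915.
Standard error under H₀: √(0.419×0.581/1180) = 0.01436.
z = (0.39915 − 0.419)/0.01436 = -0.01985/0.01436 = -1.382.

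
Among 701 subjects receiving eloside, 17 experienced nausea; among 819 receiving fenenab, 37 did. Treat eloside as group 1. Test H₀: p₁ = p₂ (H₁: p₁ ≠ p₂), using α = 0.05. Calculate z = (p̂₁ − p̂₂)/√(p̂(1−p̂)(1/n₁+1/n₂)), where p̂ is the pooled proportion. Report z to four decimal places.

z = -2.1971

p̂₁ = 17/701 ≈ 0.0242511, p̂₂ = 37/819 ≈ 0.0451770.
Pooled p̂ = (17+37)/(701+819) = 54/1520 = 0.0355263.
SE = √(p̂(1−p̂)(1/n₁+1/n₂)) = √(0.0355263·0.9644737·0.00264753) = √(9.07157e-05) = 0.0095245.
z = (0.0242511 − 0.0451770)/0.0095245 = -0.0209259/0.0095245 = -2.1971.
p-value = 2·P(Z > 2.197) ≈ 0.0280, so at α = 0.05 we reject H₀.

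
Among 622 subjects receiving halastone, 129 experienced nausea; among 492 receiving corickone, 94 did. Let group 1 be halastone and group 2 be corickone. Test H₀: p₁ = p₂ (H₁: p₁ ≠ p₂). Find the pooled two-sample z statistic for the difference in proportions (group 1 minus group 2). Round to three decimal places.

z = 0.677

p̂₁ = 129/622 ≈ 0.20740, p̂₂ = 94/492 ≈ 0.19106.
Pooled p̂ = (129+94)/(622+492) = 223/1114 = 0.20018.
SE = √(0.160108 × 0.00364024) = 0.02414.
z = (0.20740 − 0.19106)/0.02414 = 0.01634/0.02414 = 0.677.
Two-sided p-value ≈ 2·Φ(−0.677) = 0.4985.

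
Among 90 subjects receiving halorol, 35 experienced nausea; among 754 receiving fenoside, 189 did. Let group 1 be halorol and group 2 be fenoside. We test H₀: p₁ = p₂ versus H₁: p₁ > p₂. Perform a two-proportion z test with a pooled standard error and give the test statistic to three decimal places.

z = 2.807

p̂₁ = 35/90 ≈ 0.38889, p̂₂ = 189/754 ≈ 0.25066.
Pooled p̂ = (35+189)/(90+754) = 224/844 = 0.26540.
SE = √(p̂(1−p̂)(1/n₁+1/n₂)) = √(0.26540·0.73460·0.0124374) = √(0.00242484) = 0.04924.
z = (0.38889 − 0.25066)/0.04924 = 0.13823/0.04924 = 2.807.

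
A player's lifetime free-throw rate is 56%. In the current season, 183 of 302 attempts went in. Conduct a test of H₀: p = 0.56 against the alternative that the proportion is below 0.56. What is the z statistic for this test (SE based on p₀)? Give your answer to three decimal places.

z = 1.609

p̂ = 183/302 = 0.60596.
Standard error under H₀: √(0.56×0.44/302) = 0.02856.
z = (0.60596 − 0.56)/0.02856 = 0.04596/0.02856 = 1.609.
p-value = P(Z < 1.609) ≈ 0.9462.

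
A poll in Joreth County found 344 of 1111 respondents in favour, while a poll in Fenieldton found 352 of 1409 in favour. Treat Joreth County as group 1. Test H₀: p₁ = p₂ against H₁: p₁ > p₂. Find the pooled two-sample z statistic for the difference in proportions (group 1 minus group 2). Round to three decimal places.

p̂₁ = 344/1111 = 0.30963, p̂₂ = 352/1409 = 0.24982.
Pooled p̂ = (344+352)/(1111+1409) = 696/2520 = 0.27619.
SE = √(0.199909 × 0.00160981) = 0.01794.
z = (0.30963 − 0.24982)/0.01794 = 0.05981/0.01794 = 3.334.

z = 3.334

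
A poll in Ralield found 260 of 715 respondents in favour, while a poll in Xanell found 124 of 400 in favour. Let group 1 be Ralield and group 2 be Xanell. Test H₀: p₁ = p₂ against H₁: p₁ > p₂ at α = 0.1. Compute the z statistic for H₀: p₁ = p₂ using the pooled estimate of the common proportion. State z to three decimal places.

p̂₁ = 260/715 = 0.36364, p̂₂ = 124/400 = 0.31000.
Pooled p̂ = (260+124)/(715+400) = 384/1115 = 0.34439.
SE = √(p̂(1−p̂)(1/n₁+1/n₂)) = √(0.34439·0.65561·0.0038986) = √(0.000880253) = 0.02967.
z = (0.36364 − 0.31000)/0.02967 = 0.05364/0.02967 = 1.808.
p-value = P(Z > 1.808) ≈ 0.0353, so at α = 0.1 we reject H₀.

z = 1.808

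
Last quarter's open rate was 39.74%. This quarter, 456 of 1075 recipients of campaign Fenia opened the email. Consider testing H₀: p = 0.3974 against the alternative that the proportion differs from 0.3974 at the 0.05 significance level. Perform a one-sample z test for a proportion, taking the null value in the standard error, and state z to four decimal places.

z = 1.7947

p̂ = 456/1075 = 0.424186.
Under H₀, SE = √(0.3974·0.6026/1075) = √(0.000222766) = 0.014925.
z = (0.424186 − 0.3974)/0.014925 = 0.026786/0.014925 = 1.7947.
Two-sided p-value ≈ 2·Φ(−1.795) = 0.0727, so at α = 0.05 we fail to reject H₀.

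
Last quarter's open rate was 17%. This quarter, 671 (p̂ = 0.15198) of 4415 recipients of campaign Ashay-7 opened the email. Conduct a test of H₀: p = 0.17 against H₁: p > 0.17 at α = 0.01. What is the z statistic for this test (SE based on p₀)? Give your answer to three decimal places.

p̂ = 671/4415 = 0.151982.
SE = √(p₀(1−p₀)/n) = √(0.1411/4415) = 0.005653.
z = (0.151982 − 0.17)/0.005653 = -0.018018/0.005653 = -3.187.
p-value = P(Z > -3.187) ≈ 0.9993. With α = 0.01, fail to reject H₀.

z = -3.187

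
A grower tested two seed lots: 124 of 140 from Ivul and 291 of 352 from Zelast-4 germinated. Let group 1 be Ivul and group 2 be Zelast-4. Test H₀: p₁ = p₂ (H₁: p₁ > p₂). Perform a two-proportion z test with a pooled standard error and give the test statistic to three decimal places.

z = 1.625

p̂₁ = 124/140 = 0.885714, p̂₂ = 291/352 = 0.826705.
Pooled p̂ = (124+291)/(140+352) = 415/492 = 0.843496.
SE = √(p̂(1−p̂)(1/n₁+1/n₂)) = √(0.843496·0.156504·0.00998377) = √(0.00131796) = 0.036304.
z = (0.885714 − 0.826705)/0.036304 = 0.059009/0.036304 = 1.625.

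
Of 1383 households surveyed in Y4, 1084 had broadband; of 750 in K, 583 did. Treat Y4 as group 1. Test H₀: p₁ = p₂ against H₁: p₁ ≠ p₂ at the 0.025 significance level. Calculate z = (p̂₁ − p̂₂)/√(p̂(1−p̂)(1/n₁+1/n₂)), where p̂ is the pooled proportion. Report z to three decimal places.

p̂₁ = 1084/1383 = 0.78380, p̂₂ = 583/750 = 0.77733.
Pooled p̂ = (1084+583)/(1383+750) = 1667/2133 = 0.78153.
SE = √(0.170742 × 0.0020564) = 0.01874.
z = (0.78380 − 0.77733)/0.01874 = 0.00647/0.01874 = 0.345.
Two-sided p-value ≈ 2·Φ(−0.345) = 0.7299, so at α = 0.025 we fail to reject H₀.

z = 0.345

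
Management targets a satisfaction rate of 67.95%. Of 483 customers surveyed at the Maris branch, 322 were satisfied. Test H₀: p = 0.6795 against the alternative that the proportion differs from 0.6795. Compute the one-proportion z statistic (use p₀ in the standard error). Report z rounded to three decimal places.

z = -0.604

p̂ = 322/483 ≈ 0.66667.
Standard error under H₀: √(0.6795×0.3205/483) = 0.02123.
z = (0.66667 − 0.6795)/0.02123 = -0.01283/0.02123 = -0.604.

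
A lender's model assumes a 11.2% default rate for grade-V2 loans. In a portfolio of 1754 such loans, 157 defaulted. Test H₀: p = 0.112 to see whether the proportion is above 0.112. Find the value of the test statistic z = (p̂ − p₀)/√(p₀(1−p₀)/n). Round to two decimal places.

z = -2.99

p̂ = 157/1754 ≈ 0.08951.
Standard error under H₀: √(0.112×0.888/1754) = 0.00753.
z = (0.08951 − 0.112)/0.00753 = -0.02249/0.00753 = -2.99.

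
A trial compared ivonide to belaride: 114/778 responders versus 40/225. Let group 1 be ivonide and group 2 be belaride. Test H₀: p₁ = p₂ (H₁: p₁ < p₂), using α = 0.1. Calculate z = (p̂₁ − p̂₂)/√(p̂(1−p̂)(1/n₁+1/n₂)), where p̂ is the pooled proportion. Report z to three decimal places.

z = -1.145

p̂₁ = 114/778 ≈ 0.14653, p̂₂ = 40/225 ≈ 0.17778.
Pooled p̂ = (114+40)/(778+225) = 154/1003 = 0.15354.
SE = √(0.129965 × 0.00572979) = 0.02729.
z = (0.14653 − 0.17778)/0.02729 = -0.03125/0.02729 = -1.145.
p-value = P(Z < -1.145) ≈ 0.1261. With α = 0.1, fail to reject H₀.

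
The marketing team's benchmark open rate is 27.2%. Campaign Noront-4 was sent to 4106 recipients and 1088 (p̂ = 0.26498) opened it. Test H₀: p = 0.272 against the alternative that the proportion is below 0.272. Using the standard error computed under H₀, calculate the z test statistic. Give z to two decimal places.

z = -1.01

p̂ = 1088/4106 ≈ 0.2650.
Under H₀, SE = √(0.272·0.728/4106) = √(4.8226e-05) = 0.0069.
z = (0.2650 − 0.272)/0.0069 = -0.0070/0.0069 = -1.01.
p-value = P(Z < -1.011) ≈ 0.1560.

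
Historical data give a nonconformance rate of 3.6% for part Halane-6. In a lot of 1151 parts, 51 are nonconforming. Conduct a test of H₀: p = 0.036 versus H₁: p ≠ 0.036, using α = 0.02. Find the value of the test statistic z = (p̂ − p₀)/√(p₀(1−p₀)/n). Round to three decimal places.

p̂ = 51/1151 = 0.044309.
Under H₀, SE = √(0.036·0.964/1151) = √(3.01512e-05) = 0.005491.
z = (0.044309 − 0.036)/0.005491 = 0.008309/0.005491 = 1.513.
Two-sided p-value ≈ 2·Φ(−1.513) = 0.1302, so at α = 0.02 we fail to reject H₀.

z = 1.513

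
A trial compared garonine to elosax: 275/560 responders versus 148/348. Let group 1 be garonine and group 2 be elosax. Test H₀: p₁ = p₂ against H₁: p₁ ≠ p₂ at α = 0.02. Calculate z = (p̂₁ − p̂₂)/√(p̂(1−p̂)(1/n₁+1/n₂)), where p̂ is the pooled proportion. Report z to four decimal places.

z = 1.9320

p̂₁ = 275/560 ≈ 0.491071, p̂₂ = 148/348 ≈ 0.425287.
Pooled p̂ = (275+148)/(560+348) = 423/908 = 0.465859.
SE = √(p̂(1−p̂)(1/n₁+1/n₂)) = √(0.465859·0.534141·0.00465928) = √(0.00115939) = 0.034050.
z = (0.491071 − 0.425287)/0.034050 = 0.065784/0.034050 = 1.9320.
p-value = 2·P(Z > 1.932) ≈ 0.0534. With α = 0.02, fail to reject H₀.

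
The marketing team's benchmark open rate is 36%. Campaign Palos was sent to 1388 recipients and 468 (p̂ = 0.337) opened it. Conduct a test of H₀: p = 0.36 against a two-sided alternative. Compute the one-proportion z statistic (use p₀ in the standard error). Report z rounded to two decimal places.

z = -1.77

p̂ = 468/1388 ≈ 0.3372.
SE = √(p₀(1−p₀)/n) = √(0.2304/1388) = 0.0129.
z = (0.3372 − 0.36)/0.0129 = -0.0228/0.0129 = -1.77.
p-value = 2·P(Z > 1.772) ≈ 0.0765.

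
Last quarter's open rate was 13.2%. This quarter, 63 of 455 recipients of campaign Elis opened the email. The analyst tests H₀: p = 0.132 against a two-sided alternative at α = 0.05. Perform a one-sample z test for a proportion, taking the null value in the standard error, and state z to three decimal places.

p̂ = 63/455 ≈ 0.13846.
Under H₀, SE = √(0.132·0.868/455) = √(0.000251815) = 0.01587.
z = (0.13846 − 0.132)/0.01587 = 0.00646/0.01587 = 0.407.
p-value = 2·P(Z > 0.407) ≈ 0.6839. With α = 0.05, fail to reject H₀.

z = 0.407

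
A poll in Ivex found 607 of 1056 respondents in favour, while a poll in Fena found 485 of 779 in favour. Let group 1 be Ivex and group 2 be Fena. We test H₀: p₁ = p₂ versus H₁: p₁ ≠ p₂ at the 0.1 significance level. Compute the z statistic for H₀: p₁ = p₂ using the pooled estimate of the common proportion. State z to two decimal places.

z = -2.06

p̂₁ = 607/1056 ≈ 0.5748, p̂₂ = 485/779 ≈ 0.6226.
Pooled p̂ = (607+485)/(1056+779) = 1092/1835 = 0.5951.
SE = √(0.240957 × 0.00223067) = 0.0232.
z = (0.5748 − 0.6226)/0.0232 = -0.0478/0.0232 = -2.06.
Two-sided p-value ≈ 2·Φ(−2.061) = 0.0393; since p < α = 0.1, reject H₀.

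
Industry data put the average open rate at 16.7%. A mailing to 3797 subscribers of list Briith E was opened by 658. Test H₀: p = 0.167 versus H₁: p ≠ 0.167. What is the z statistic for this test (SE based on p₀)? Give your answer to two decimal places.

p̂ = 658/3797 = 0.17329.
SE = √(p₀(1−p₀)/n) = √(0.13911/3797) = 0.00605.
z = (0.17329 − 0.167)/0.00605 = 0.00629/0.00605 = 1.04.

z = 1.04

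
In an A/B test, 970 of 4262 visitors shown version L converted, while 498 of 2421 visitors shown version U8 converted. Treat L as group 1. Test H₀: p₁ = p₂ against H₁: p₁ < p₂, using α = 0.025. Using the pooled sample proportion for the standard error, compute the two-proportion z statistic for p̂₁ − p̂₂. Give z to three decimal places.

z = 2.078

p̂₁ = 970/4262 = 0.227593, p̂₂ = 498/2421 = 0.205700.
Pooled p̂ = (970+498)/(4262+2421) = 1468/6683 = 0.219662.
SE = √(0.171411 × 0.000647684) = 0.010537.
z = (0.227593 − 0.205700)/0.010537 = 0.021893/0.010537 = 2.078.
p-value = P(Z < 2.078) ≈ 0.9811, so at α = 0.025 we fail to reject H₀.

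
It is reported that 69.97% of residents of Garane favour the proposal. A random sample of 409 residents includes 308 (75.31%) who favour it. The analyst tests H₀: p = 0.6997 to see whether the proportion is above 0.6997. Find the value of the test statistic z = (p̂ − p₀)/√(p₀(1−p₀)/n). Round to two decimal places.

z = 2.35

p̂ = 308/409 ≈ 0.7531.
Under H₀, SE = √(0.6997·0.3003/409) = √(0.000513741) = 0.0227.
z = (0.7531 − 0.6997)/0.0227 = 0.0534/0.0227 = 2.35.
p-value = P(Z > 2.354) ≈ 0.0093.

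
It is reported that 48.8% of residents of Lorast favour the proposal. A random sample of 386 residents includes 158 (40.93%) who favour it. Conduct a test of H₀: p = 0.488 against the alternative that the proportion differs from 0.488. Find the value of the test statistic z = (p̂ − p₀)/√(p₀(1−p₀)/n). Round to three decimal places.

p̂ = 158/386 ≈ 0.40933.
SE = √(p₀(1−p₀)/n) = √(0.24986/386) = 0.02544.
z = (0.40933 − 0.488)/0.02544 = -0.07867/0.02544 = -3.092.

z = -3.092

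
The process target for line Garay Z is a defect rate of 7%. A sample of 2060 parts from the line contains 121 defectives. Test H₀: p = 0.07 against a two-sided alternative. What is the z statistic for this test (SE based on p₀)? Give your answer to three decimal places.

p̂ = 121/2060 ≈ 0.058738.
SE = √(p₀(1−p₀)/n) = √(0.0651/2060) = 0.005622.
z = (0.058738 − 0.07)/0.005622 = -0.011262/0.005622 = -2.003.

z = -2.003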